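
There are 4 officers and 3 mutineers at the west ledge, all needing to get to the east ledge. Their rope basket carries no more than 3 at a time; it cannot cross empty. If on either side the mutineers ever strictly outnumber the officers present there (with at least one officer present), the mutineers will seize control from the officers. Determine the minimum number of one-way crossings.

5

Counting alone: each trip to the east ledge takes at most 3 across and each return brings at least 1 back, so after t trips out (and t−1 returns) at most 3t − (t−1) of the 7 are across; that first reaches 7 at t = 3, so at least 5 crossings are needed.
The plan below uses exactly 5 crossings, so it is optimal:
1. 3 mutineers → the east ledge.  (the west ledge: 4O 0M; the east ledge: 0O 3M)
2. 1 mutineer ← the west ledge.  (the west ledge: 4O 1M; the east ledge: 0O 2M)
3. 3 officers → the east ledge.  (the west ledge: 1O 1M; the east ledge: 3O 2M)
4. 1 officer ← the west ledge.  (the west ledge: 2O 1M; the east ledge: 2O 2M)
5. 2 officers and 1 mutineer → the east ledge.  (the west ledge: 0O 0M; the east ledge: 4O 3M)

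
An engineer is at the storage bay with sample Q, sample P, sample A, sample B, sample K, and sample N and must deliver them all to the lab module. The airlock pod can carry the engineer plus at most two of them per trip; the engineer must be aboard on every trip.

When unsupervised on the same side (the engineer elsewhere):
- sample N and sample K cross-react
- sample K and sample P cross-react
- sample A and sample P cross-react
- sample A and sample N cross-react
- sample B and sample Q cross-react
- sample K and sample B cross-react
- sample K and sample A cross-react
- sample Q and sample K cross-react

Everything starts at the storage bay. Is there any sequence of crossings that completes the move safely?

Whatever the first load, the items left behind include a forbidden pair without the engineer. No opening move is safe, so no plan exists.

No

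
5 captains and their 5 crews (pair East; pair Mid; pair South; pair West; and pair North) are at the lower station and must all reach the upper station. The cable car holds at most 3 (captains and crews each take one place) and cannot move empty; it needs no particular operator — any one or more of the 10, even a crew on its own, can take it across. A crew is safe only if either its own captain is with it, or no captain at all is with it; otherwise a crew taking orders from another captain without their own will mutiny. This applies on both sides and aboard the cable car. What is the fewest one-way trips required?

Counting alone: each trip to the upper station takes at most 3 across and each return brings at least 1 back, so after t trips out (and t−1 returns) at most 3t − (t−1) of the 10 are across; that first reaches 10 at t = 5, so at least 9 crossings are needed.
The safety rule pushes this higher. Following every safe sequence of crossings, the most of the 10 that can be at the upper station as the cable car arrives there on crossing 9 is 9 — never all 10.
So no plan with fewer than 11 crossings exists, and this one achieves 11:
1. captain East and crew East cross → the upper station.
2. captain East crosses ← the lower station.
3. crew Mid, crew South, and crew West cross → the upper station.
4. crew East crosses ← the lower station.
5. captain Mid, captain South, and captain West cross → the upper station.
6. captain Mid and crew Mid cross ← the lower station.
7. captain East, captain Mid, and captain North cross → the upper station.
8. crew South crosses ← the lower station.
9. crew East and crew Mid cross → the upper station.
10. crew East crosses ← the lower station.
11. crew East, crew North, and crew South cross → the upper station.

11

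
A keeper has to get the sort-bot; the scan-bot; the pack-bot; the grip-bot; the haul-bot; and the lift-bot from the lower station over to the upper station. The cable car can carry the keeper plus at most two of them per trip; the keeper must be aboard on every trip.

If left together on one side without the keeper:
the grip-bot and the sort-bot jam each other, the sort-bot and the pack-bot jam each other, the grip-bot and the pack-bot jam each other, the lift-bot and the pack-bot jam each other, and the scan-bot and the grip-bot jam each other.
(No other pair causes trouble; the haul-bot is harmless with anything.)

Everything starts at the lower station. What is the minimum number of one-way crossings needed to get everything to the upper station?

Counting alone: the keeper can take at most 2 across per trip to the upper station, so moving all 6 needs at least 3 loaded trips out, with a return between consecutive ones — at least 5 crossings.
The safety rule pushes this higher. Following every safe sequence of crossings, the most of the 6 that can be at the upper station as the cable car arrives there on crossings 5, 7 is 4, 5 respectively — never all 6.
So no plan with fewer than 9 crossings exists, and this one achieves 9:
1. Keeper goes to the upper station with the grip-bot and the pack-bot.  [the lower station: the haul-bot, the lift-bot, the scan-bot, the sort-bot | the upper station: the grip-bot, the pack-bot]
2. Keeper goes back to the lower station with the pack-bot.  [the lower station: the haul-bot, the lift-bot, the pack-bot, the scan-bot, the sort-bot | the upper station: the grip-bot]
3. Keeper goes to the upper station with the lift-bot and the sort-bot.  [the lower station: the haul-bot, the pack-bot, the scan-bot | the upper station: the grip-bot, the lift-bot, the sort-bot]
4. Keeper goes back to the lower station with the sort-bot.  [the lower station: the haul-bot, the pack-bot, the scan-bot, the sort-bot | the upper station: the grip-bot, the lift-bot]
5. Keeper goes to the upper station with the scan-bot and the sort-bot.  [the lower station: the haul-bot, the pack-bot | the upper station: the grip-bot, the lift-bot, the scan-bot, the sort-bot]
6. Keeper goes back to the lower station with the grip-bot.  [the lower station: the grip-bot, the haul-bot, the pack-bot | the upper station: the lift-bot, the scan-bot, the sort-bot]
7. Keeper goes to the upper station with the haul-bot and the pack-bot.  [the lower station: the grip-bot | the upper station: the haul-bot, the lift-bot, the pack-bot, the scan-bot, the sort-bot]
8. Keeper goes back to the lower station with the pack-bot.  [the lower station: the grip-bot, the pack-bot | the upper station: the haul-bot, the lift-bot, the scan-bot, the sort-bot]
9. Keeper goes to the upper station with the grip-bot and the pack-bot.  [the lower station: — | the upper station: the grip-bot, the haul-bot, the lift-bot, the pack-bot, the scan-bot, the sort-bot]

9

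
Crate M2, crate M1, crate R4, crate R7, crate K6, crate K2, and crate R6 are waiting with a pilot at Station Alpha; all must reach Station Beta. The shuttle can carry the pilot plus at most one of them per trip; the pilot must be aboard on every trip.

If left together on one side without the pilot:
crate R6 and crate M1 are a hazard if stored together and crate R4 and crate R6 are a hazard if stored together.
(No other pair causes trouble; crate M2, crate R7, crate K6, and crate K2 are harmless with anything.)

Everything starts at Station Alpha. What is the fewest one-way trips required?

Counting alone: the pilot can take at most 1 across per trip to Station Beta, so moving all 7 needs at least 7 loaded trips out, with a return between consecutive ones — at least 13 crossings.
The safety rule pushes this higher. Following every safe sequence of crossings, the most of the 7 that can be at Station Beta as the shuttle arrives there on crossing 13 is 6 — never all 7.
So no plan with fewer than 15 crossings exists, and this one achieves 15:
1. Pilot goes to Station Beta with crate R6.  [Station Alpha: crate K2, crate K6, crate M1, crate M2, crate R4, crate R7 | Station Beta: crate R6]
2. Pilot goes back to Station Alpha alone.  [Station Alpha: crate K2, crate K6, crate M1, crate M2, crate R4, crate R7 | Station Beta: crate R6]
3. Pilot goes to Station Beta with crate M2.  [Station Alpha: crate K2, crate K6, crate M1, crate R4, crate R7 | Station Beta: crate M2, crate R6]
4. Pilot goes back to Station Alpha alone.  [Station Alpha: crate K2, crate K6, crate M1, crate R4, crate R7 | Station Beta: crate M2, crate R6]
5. Pilot goes to Station Beta with crate M1.  [Station Alpha: crate K2, crate K6, crate R4, crate R7 | Station Beta: crate M1, crate M2, crate R6]
6. Pilot goes back to Station Alpha with crate R6.  [Station Alpha: crate K2, crate K6, crate R4, crate R6, crate R7 | Station Beta: crate M1, crate M2]
7. Pilot goes to Station Beta with crate R4.  [Station Alpha: crate K2, crate K6, crate R6, crate R7 | Station Beta: crate M1, crate M2, crate R4]
8. Pilot goes back to Station Alpha alone.  [Station Alpha: crate K2, crate K6, crate R6, crate R7 | Station Beta: crate M1, crate M2, crate R4]
9. Pilot goes to Station Beta with crate R7.  [Station Alpha: crate K2, crate K6, crate R6 | Station Beta: crate M1, crate M2, crate R4, crate R7]
10. Pilot goes back to Station Alpha alone.  [Station Alpha: crate K2, crate K6, crate R6 | Station Beta: crate M1, crate M2, crate R4, crate R7]
11. Pilot goes to Station Beta with crate K6.  [Station Alpha: crate K2, crate R6 | Station Beta: crate K6, crate M1, crate M2, crate R4, crate R7]
12. Pilot goes back to Station Alpha alone.  [Station Alpha: crate K2, crate R6 | Station Beta: crate K6, crate M1, crate M2, crate R4, crate R7]
13. Pilot goes to Station Beta with crate K2.  [Station Alpha: crate R6 | Station Beta: crate K2, crate K6, crate M1, crate M2, crate R4, crate R7]
14. Pilot goes back to Station Alpha alone.  [Station Alpha: crate R6 | Station Beta: crate K2, crate K6, crate M1, crate M2, crate R4, crate R7]
15. Pilot goes to Station Beta with crate R6.  [Station Alpha: — | Station Beta: crate K2, crate K6, crate M1, crate M2, crate R4, crate R6, crate R7]

15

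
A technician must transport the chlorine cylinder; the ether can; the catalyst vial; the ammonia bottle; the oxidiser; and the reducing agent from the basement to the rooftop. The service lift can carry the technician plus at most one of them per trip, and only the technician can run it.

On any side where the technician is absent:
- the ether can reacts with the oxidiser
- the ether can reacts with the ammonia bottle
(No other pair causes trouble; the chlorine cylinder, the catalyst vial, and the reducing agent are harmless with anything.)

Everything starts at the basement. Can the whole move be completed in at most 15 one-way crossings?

Yes

Yes — this plan uses 13 crossings (≤ 15):
1. Technician goes to the rooftop with the ether can.
2. Technician goes back to the basement alone.
3. Technician goes to the rooftop with the chlorine cylinder.
4. Technician goes back to the basement alone.
5. Technician goes to the rooftop with the catalyst vial.
6. Technician goes back to the basement alone.
7. Technician goes to the rooftop with the ammonia bottle.
8. Technician goes back to the basement with the ether can.
9. Technician goes to the rooftop with the oxidiser.
10. Technician goes back to the basement alone.
11. Technician goes to the rooftop with the reducing agent.
12. Technician goes back to the basement alone.
13. Technician goes to the rooftop with the ether can.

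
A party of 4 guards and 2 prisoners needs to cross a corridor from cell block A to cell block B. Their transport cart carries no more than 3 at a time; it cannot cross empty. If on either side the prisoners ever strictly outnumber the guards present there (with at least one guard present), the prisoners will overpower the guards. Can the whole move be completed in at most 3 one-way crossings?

No

Counting alone: each trip to cell block B takes at most 3 across and each return brings at least 1 back, so after t trips out (and t−1 returns) at most 3t − (t−1) of the 6 are across; that first reaches 6 at t = 3, so at least 5 crossings are needed.
Since 3 < 5, 3 crossings cannot be enough. (The shortest complete plan in fact takes 5:)
1. 2 prisoners → cell block B.  (cell block A: 4G 0P; cell block B: 0G 2P)
2. 1 prisoner ← cell block A.  (cell block A: 4G 1P; cell block B: 0G 1P)
3. 2 guards and 1 prisoner → cell block B.  (cell block A: 2G 0P; cell block B: 2G 2P)
4. 1 prisoner ← cell block A.  (cell block A: 2G 1P; cell block B: 2G 1P)
5. 2 guards and 1 prisoner → cell block B.  (cell block A: 0G 0P; cell block B: 4G 2P)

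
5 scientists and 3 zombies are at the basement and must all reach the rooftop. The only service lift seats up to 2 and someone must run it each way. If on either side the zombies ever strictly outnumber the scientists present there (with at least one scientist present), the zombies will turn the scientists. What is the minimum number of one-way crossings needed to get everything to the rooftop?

13

Counting alone: each trip to the rooftop takes at most 2 across and each return brings at least 1 back, so after t trips out (and t−1 returns) at most 2t − (t−1) of the 8 are across; that first reaches 8 at t = 7, so at least 13 crossings are needed.
The plan below uses exactly 13 crossings, so it is optimal:
1. 2 zombies → the rooftop.  (the basement: 5S 1Z; the rooftop: 0S 2Z)
2. 1 zombie ← the basement.  (the basement: 5S 2Z; the rooftop: 0S 1Z)
3. 2 zombies → the rooftop.  (the basement: 5S 0Z; the rooftop: 0S 3Z)
4. 1 zombie ← the basement.  (the basement: 5S 1Z; the rooftop: 0S 2Z)
5. 2 scientists → the rooftop.  (the basement: 3S 1Z; the rooftop: 2S 2Z)
6. 1 zombie ← the basement.  (the basement: 3S 2Z; the rooftop: 2S 1Z)
7. 1 scientist and 1 zombie → the rooftop.  (the basement: 2S 1Z; the rooftop: 3S 2Z)
8. 1 zombie ← the basement.  (the basement: 2S 2Z; the rooftop: 3S 1Z)
9. 2 zombies → the rooftop.  (the basement: 2S 0Z; the rooftop: 3S 3Z)
10. 1 zombie ← the basement.  (the basement: 2S 1Z; the rooftop: 3S 2Z)
11. 1 scientist and 1 zombie → the rooftop.  (the basement: 1S 0Z; the rooftop: 4S 3Z)
12. 1 zombie ← the basement.  (the basement: 1S 1Z; the rooftop: 4S 2Z)
13. 1 scientist and 1 zombie → the rooftop.  (the basement: 0S 0Z; the rooftop: 5S 3Z)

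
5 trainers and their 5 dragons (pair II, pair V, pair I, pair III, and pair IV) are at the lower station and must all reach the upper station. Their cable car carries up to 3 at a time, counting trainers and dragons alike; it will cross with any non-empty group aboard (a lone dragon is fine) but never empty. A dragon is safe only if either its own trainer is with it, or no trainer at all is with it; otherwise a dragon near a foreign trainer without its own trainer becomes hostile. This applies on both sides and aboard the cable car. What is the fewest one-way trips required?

Counting alone: each trip to the upper station takes at most 3 across and each return brings at least 1 back, so after t trips out (and t−1 returns) at most 3t − (t−1) of the 10 are across; that first reaches 10 at t = 5, so at least 9 crossings are needed.
The safety rule pushes this higher. Following every safe sequence of crossings, the most of the 10 that can be at the upper station as the cable car arrives there on crossing 9 is 9 — never all 10.
So no plan with fewer than 11 crossings exists, and this one achieves 11:
1. dragon II and trainer II cross → the upper station.
2. trainer II crosses ← the lower station.
3. dragon I, dragon III, and dragon V cross → the upper station.
4. dragon II crosses ← the lower station.
5. trainer I, trainer III, and trainer V cross → the upper station.
6. dragon V and trainer V cross ← the lower station.
7. trainer II, trainer IV, and trainer V cross → the upper station.
8. dragon I crosses ← the lower station.
9. dragon II and dragon V cross → the upper station.
10. dragon II crosses ← the lower station.
11. dragon I, dragon II, and dragon IV cross → the upper station.

11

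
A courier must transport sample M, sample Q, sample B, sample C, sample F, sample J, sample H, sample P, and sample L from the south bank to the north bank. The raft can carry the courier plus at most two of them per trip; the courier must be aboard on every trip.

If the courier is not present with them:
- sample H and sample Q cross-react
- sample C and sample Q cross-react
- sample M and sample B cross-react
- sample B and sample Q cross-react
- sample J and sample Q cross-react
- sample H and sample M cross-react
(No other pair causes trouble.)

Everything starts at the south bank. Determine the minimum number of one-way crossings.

Counting alone: the courier can take at most 2 across per trip to the north bank, so moving all 9 needs at least 5 loaded trips out, with a return between consecutive ones — at least 9 crossings.
The safety rule pushes this higher. Following every safe sequence of crossings, the most of the 9 that can be at the north bank as the raft arrives there on crossing 9 is 8 — never all 9.
So no plan with fewer than 11 crossings exists, and this one achieves 11:
1. Courier goes to the north bank with sample M and sample Q.  [the south bank: sample B, sample C, sample F, sample H, sample J, sample L, sample P | the north bank: sample M, sample Q]
2. Courier goes back to the south bank alone.  [the south bank: sample B, sample C, sample F, sample H, sample J, sample L, sample P | the north bank: sample M, sample Q]
3. Courier goes to the north bank with sample F.  [the south bank: sample B, sample C, sample H, sample J, sample L, sample P | the north bank: sample F, sample M, sample Q]
4. Courier goes back to the south bank alone.  [the south bank: sample B, sample C, sample H, sample J, sample L, sample P | the north bank: sample F, sample M, sample Q]
5. Courier goes to the north bank with sample B and sample C.  [the south bank: sample H, sample J, sample L, sample P | the north bank: sample B, sample C, sample F, sample M, sample Q]
6. Courier goes back to the south bank with sample M and sample Q.  [the south bank: sample H, sample J, sample L, sample M, sample P, sample Q | the north bank: sample B, sample C, sample F]
7. Courier goes to the north bank with sample H and sample J.  [the south bank: sample L, sample M, sample P, sample Q | the north bank: sample B, sample C, sample F, sample H, sample J]
8. Courier goes back to the south bank alone.  [the south bank: sample L, sample M, sample P, sample Q | the north bank: sample B, sample C, sample F, sample H, sample J]
9. Courier goes to the north bank with sample L and sample P.  [the south bank: sample M, sample Q | the north bank: sample B, sample C, sample F, sample H, sample J, sample L, sample P]
10. Courier goes back to the south bank alone.  [the south bank: sample M, sample Q | the north bank: sample B, sample C, sample F, sample H, sample J, sample L, sample P]
11. Courier goes to the north bank with sample M and sample Q.  [the south bank: — | the north bank: sample B, sample C, sample F, sample H, sample J, sample L, sample M, sample P, sample Q]

11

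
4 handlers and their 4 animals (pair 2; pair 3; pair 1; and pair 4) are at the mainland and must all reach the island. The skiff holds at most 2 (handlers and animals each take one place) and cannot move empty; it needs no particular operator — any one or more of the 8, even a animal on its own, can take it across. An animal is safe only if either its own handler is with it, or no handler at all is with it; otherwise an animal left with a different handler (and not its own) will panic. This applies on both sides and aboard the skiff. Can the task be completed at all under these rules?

No

Following every safe sequence of crossings from the start, the most of the 8 that can be at the island as the skiff arrives there on crossings 1, 3, 5 is 2, 3, 4 respectively; the best ever achieved is 4 of 8.
From crossing 7 on, no configuration arises that was not already reachable earlier: only 44 distinct safe configurations (who is on which side, and where the skiff is) can ever be reached, none of them has everyone across, and every continuation just revisits them. So no valid plan exists.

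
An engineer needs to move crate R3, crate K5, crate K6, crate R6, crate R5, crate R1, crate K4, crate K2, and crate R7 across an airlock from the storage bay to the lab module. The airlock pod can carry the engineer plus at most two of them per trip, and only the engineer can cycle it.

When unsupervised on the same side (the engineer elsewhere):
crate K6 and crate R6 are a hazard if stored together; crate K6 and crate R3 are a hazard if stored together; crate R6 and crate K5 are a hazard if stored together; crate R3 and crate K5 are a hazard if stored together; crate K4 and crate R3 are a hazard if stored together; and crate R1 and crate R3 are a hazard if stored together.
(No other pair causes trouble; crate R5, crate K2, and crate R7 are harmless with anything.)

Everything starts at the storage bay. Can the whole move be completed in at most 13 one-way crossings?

Yes

Yes — this plan uses 11 crossings (≤ 13):
1. Engineer goes to the lab module with crate R3 and crate R6.
2. Engineer goes back to the storage bay alone.
3. Engineer goes to the lab module with crate R5.
4. Engineer goes back to the storage bay alone.
5. Engineer goes to the lab module with crate K5 and crate K6.
6. Engineer goes back to the storage bay with crate R3 and crate R6.
7. Engineer goes to the lab module with crate K4 and crate R1.
8. Engineer goes back to the storage bay alone.
9. Engineer goes to the lab module with crate K2 and crate R7.
10. Engineer goes back to the storage bay alone.
11. Engineer goes to the lab module with crate R3 and crate R6.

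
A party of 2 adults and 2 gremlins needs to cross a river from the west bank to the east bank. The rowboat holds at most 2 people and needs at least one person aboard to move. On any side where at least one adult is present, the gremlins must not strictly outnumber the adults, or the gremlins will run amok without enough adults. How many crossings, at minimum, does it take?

5

Counting alone: each trip to the east bank takes at most 2 across and each return brings at least 1 back, so after t trips out (and t−1 returns) at most 2t − (t−1) of the 4 are across; that first reaches 4 at t = 3, so at least 5 crossings are needed.
The plan below uses exactly 5 crossings, so it is optimal:
1. 2 gremlins → the east bank.  (the west bank: 2A 0G; the east bank: 0A 2G)
2. 1 gremlin ← the west bank.  (the west bank: 2A 1G; the east bank: 0A 1G)
3. 2 adults → the east bank.  (the west bank: 0A 1G; the east bank: 2A 1G)
4. 1 gremlin ← the west bank.  (the west bank: 0A 2G; the east bank: 2A 0G)
5. 2 gremlins → the east bank.  (the west bank: 0A 0G; the east bank: 2A 2G)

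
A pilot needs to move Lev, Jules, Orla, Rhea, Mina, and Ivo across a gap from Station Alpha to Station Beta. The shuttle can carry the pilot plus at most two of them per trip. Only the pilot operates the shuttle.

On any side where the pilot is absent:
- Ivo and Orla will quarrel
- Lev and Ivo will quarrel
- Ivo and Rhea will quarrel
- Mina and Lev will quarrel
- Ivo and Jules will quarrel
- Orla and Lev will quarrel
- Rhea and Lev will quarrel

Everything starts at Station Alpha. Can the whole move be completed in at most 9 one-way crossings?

Yes

Yes — this plan uses 9 crossings (≤ 9):
1. Pilot goes to Station Beta with Ivo and Lev.
2. Pilot goes back to Station Alpha with Lev.
3. Pilot goes to Station Beta with Jules and Lev.
4. Pilot goes back to Station Alpha with Ivo.
5. Pilot goes to Station Beta with Orla and Rhea.
6. Pilot goes back to Station Alpha with Lev.
7. Pilot goes to Station Beta with Lev and Mina.
8. Pilot goes back to Station Alpha with Lev.
9. Pilot goes to Station Beta with Ivo and Lev.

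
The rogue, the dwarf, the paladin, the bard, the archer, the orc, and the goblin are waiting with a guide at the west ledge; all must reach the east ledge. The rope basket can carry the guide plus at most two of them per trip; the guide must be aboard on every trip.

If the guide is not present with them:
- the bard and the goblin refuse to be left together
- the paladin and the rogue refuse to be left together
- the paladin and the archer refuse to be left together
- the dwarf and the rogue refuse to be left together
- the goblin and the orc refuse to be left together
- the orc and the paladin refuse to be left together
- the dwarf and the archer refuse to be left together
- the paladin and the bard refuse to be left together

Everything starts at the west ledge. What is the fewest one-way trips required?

impossible

Whatever the first load, the items left behind include a forbidden pair without the guide. No opening move is safe, so no plan exists.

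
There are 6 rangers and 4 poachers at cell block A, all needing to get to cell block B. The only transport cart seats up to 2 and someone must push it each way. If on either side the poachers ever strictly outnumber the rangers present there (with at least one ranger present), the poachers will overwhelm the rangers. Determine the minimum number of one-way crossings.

Counting alone: each trip to cell block B takes at most 2 across and each return brings at least 1 back, so after t trips out (and t−1 returns) at most 2t − (t−1) of the 10 are across; that first reaches 10 at t = 9, so at least 17 crossings are needed.
The plan below uses exactly 17 crossings, so it is optimal:
1. 2 poachers → cell block B.  (cell block A: 6R 2P; cell block B: 0R 2P)
2. 1 poacher ← cell block A.  (cell block A: 6R 3P; cell block B: 0R 1P)
3. 2 poachers → cell block B.  (cell block A: 6R 1P; cell block B: 0R 3P)
4. 1 poacher ← cell block A.  (cell block A: 6R 2P; cell block B: 0R 2P)
5. 2 rangers → cell block B.  (cell block A: 4R 2P; cell block B: 2R 2P)
6. 1 poacher ← cell block A.  (cell block A: 4R 3P; cell block B: 2R 1P)
7. 1 ranger and 1 poacher → cell block B.  (cell block A: 3R 2P; cell block B: 3R 2P)
8. 1 poacher ← cell block A.  (cell block A: 3R 3P; cell block B: 3R 1P)
9. 2 poachers → cell block B.  (cell block A: 3R 1P; cell block B: 3R 3P)
10. 1 poacher ← cell block A.  (cell block A: 3R 2P; cell block B: 3R 2P)
11. 1 ranger and 1 poacher → cell block B.  (cell block A: 2R 1P; cell block B: 4R 3P)
12. 1 poacher ← cell block A.  (cell block A: 2R 2P; cell block B: 4R 2P)
13. 2 poachers → cell block B.  (cell block A: 2R 0P; cell block B: 4R 4P)
14. 1 poacher ← cell block A.  (cell block A: 2R 1P; cell block B: 4R 3P)
15. 1 ranger and 1 poacher → cell block B.  (cell block A: 1R 0P; cell block B: 5R 4P)
16. 1 poacher ← cell block A.  (cell block A: 1R 1P; cell block B: 5R 3P)
17. 1 ranger and 1 poacher → cell block B.  (cell block A: 0R 0P; cell block B: 6R 4P)

17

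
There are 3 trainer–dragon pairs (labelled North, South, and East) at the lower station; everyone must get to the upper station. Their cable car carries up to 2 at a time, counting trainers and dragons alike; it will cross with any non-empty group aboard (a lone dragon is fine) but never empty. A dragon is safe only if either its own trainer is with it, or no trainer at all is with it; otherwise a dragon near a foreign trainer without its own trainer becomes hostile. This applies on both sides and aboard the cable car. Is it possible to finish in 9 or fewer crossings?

Counting alone: each trip to the upper station takes at most 2 across and each return brings at least 1 back, so after t trips out (and t−1 returns) at most 2t − (t−1) of the 6 are across; that first reaches 6 at t = 5, so at least 9 crossings are needed.
The safety rule pushes this higher. Following every safe sequence of crossings, the most of the 6 that can be at the upper station as the cable car arrives there on crossing 9 is 5 — never all 6.
So the move cannot be finished within 9 crossings. (The shortest complete plan takes 11:)
1. dragon North and trainer North cross → the upper station.
2. trainer North crosses ← the lower station.
3. dragon East and dragon South cross → the upper station.
4. dragon North crosses ← the lower station.
5. trainer East and trainer South cross → the upper station.
6. dragon South and trainer South cross ← the lower station.
7. trainer North and trainer South cross → the upper station.
8. dragon East crosses ← the lower station.
9. dragon North and dragon South cross → the upper station.
10. trainer East crosses ← the lower station.
11. dragon East and trainer East cross → the upper station.

No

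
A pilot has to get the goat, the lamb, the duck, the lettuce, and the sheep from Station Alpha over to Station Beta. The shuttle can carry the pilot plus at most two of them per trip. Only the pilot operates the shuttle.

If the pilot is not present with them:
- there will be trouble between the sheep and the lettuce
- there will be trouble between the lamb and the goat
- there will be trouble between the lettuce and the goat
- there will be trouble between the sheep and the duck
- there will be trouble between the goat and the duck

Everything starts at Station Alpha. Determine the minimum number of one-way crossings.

7

Counting alone: the pilot can take at most 2 across per trip to Station Beta, so moving all 5 needs at least 3 loaded trips out, with a return between consecutive ones — at least 5 crossings.
The safety rule pushes this higher. Following every safe sequence of crossings, the most of the 5 that can be at Station Beta as the shuttle arrives there on crossing 5 is 4 — never all 5.
So no plan with fewer than 7 crossings exists, and this one achieves 7:
1. Pilot goes to Station Beta with the goat and the sheep.
2. Pilot goes back to Station Alpha alone.
3. Pilot goes to Station Beta with the lamb.
4. Pilot goes back to Station Alpha with the goat.
5. Pilot goes to Station Beta with the duck and the lettuce.
6. Pilot goes back to Station Alpha with the sheep.
7. Pilot goes to Station Beta with the goat and the sheep.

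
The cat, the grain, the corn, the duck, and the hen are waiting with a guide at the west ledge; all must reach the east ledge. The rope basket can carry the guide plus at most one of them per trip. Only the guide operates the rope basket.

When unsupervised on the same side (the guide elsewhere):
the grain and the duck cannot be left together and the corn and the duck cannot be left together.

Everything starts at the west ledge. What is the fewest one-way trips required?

11

Counting alone: the guide can take at most 1 across per trip to the east ledge, so moving all 5 needs at least 5 loaded trips out, with a return between consecutive ones — at least 9 crossings.
The safety rule pushes this higher. Following every safe sequence of crossings, the most of the 5 that can be at the east ledge as the rope basket arrives there on crossing 9 is 4 — never all 5.
So no plan with fewer than 11 crossings exists, and this one achieves 11:
1. Guide goes to the east ledge with the duck.  [the west ledge: the cat, the corn, the grain, the hen | the east ledge: the duck]
2. Guide goes back to the west ledge alone.  [the west ledge: the cat, the corn, the grain, the hen | the east ledge: the duck]
3. Guide goes to the east ledge with the cat.  [the west ledge: the corn, the grain, the hen | the east ledge: the cat, the duck]
4. Guide goes back to the west ledge alone.  [the west ledge: the corn, the grain, the hen | the east ledge: the cat, the duck]
5. Guide goes to the east ledge with the grain.  [the west ledge: the corn, the hen | the east ledge: the cat, the duck, the grain]
6. Guide goes back to the west ledge with the duck.  [the west ledge: the corn, the duck, the hen | the east ledge: the cat, the grain]
7. Guide goes to the east ledge with the corn.  [the west ledge: the duck, the hen | the east ledge: the cat, the corn, the grain]
8. Guide goes back to the west ledge alone.  [the west ledge: the duck, the hen | the east ledge: the cat, the corn, the grain]
9. Guide goes to the east ledge with the hen.  [the west ledge: the duck | the east ledge: the cat, the corn, the grain, the hen]
10. Guide goes back to the west ledge alone.  [the west ledge: the duck | the east ledge: the cat, the corn, the grain, the hen]
11. Guide goes to the east ledge with the duck.  [the west ledge: — | the east ledge: the cat, the corn, the duck, the grain, the hen]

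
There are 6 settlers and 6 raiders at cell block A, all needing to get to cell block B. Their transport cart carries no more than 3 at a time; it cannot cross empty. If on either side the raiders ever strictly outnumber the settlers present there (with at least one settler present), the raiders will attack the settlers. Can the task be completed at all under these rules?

Following every safe sequence of crossings from the start, the most of the 12 that can be at cell block B as the transport cart arrives there on crossings 1, 3, 5 is 3, 5, 6 respectively; the best ever achieved is 6 of 12.
From crossing 7 on, no configuration arises that was not already reachable earlier: only 17 distinct safe configurations (who is on which side, and where the transport cart is) can ever be reached, none of them has everyone across, and every continuation just revisits them. They are: 0 settlers + 0 raiders across (transport cart back at the start); 0 settlers + 1 raider across (transport cart there); 0 settlers + 1 raider across (transport cart back at the start); 0 settlers + 2 raiders across (transport cart there); 0 settlers + 2 raiders across (transport cart back at the start); 0 settlers + 3 raiders across (transport cart there); 0 settlers + 3 raiders across (transport cart back at the start); 0 settlers + 4 raiders across (transport cart there); 0 settlers + 4 raiders across (transport cart back at the start); 0 settlers + 5 raiders across (transport cart there); 0 settlers + 5 raiders across (transport cart back at the start); 0 settlers + 6 raiders across (transport cart there); 1 settler + 1 raider across (transport cart there); 1 settler + 1 raider across (transport cart back at the start); 2 settlers + 2 raiders across (transport cart there); 2 settlers + 2 raiders across (transport cart back at the start); 3 settlers + 3 raiders across (transport cart there). So no valid plan exists.

No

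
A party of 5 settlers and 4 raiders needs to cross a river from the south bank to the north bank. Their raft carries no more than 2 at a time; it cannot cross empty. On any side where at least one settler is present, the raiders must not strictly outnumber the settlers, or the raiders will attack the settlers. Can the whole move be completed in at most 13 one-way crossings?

Counting alone: each trip to the north bank takes at most 2 across and each return brings at least 1 back, so after t trips out (and t−1 returns) at most 2t − (t−1) of the 9 are across; that first reaches 9 at t = 8, so at least 15 crossings are needed.
Since 13 < 15, 13 crossings cannot be enough. (The shortest complete plan in fact takes 15:)
1. 2 raiders → the north bank.  (the south bank: 5S 2R; the north bank: 0S 2R)
2. 1 raider ← the south bank.  (the south bank: 5S 3R; the north bank: 0S 1R)
3. 2 raiders → the north bank.  (the south bank: 5S 1R; the north bank: 0S 3R)
4. 1 raider ← the south bank.  (the south bank: 5S 2R; the north bank: 0S 2R)
5. 2 settlers → the north bank.  (the south bank: 3S 2R; the north bank: 2S 2R)
6. 1 raider ← the south bank.  (the south bank: 3S 3R; the north bank: 2S 1R)
7. 1 settler and 1 raider → the north bank.  (the south bank: 2S 2R; the north bank: 3S 2R)
8. 1 settler ← the south bank.  (the south bank: 3S 2R; the north bank: 2S 2R)
9. 1 settler and 1 raider → the north bank.  (the south bank: 2S 1R; the north bank: 3S 3R)
10. 1 raider ← the south bank.  (the south bank: 2S 2R; the north bank: 3S 2R)
11. 1 settler and 1 raider → the north bank.  (the south bank: 1S 1R; the north bank: 4S 3R)
12. 1 settler ← the south bank.  (the south bank: 2S 1R; the north bank: 3S 3R)
13. 1 settler and 1 raider → the north bank.  (the south bank: 1S 0R; the north bank: 4S 4R)
14. 1 raider ← the south bank.  (the south bank: 1S 1R; the north bank: 4S 3R)
15. 1 settler and 1 raider → the north bank.  (the south bank: 0S 0R; the north bank: 5S 4R)

No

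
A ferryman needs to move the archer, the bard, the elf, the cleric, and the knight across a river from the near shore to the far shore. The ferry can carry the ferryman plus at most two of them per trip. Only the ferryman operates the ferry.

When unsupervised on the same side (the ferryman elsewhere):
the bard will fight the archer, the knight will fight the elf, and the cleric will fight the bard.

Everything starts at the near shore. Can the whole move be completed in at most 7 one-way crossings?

Yes — this plan uses 5 crossings (≤ 7):
1. Ferryman goes to the far shore with the bard and the elf.  [the near shore: the archer, the cleric, the knight | the far shore: the bard, the elf]
2. Ferryman goes back to the near shore alone.  [the near shore: the archer, the cleric, the knight | the far shore: the bard, the elf]
3. Ferryman goes to the far shore with the archer and the cleric.  [the near shore: the knight | the far shore: the archer, the bard, the cleric, the elf]
4. Ferryman goes back to the near shore with the bard.  [the near shore: the bard, the knight | the far shore: the archer, the cleric, the elf]
5. Ferryman goes to the far shore with the bard and the knight.  [the near shore: — | the far shore: the archer, the bard, the cleric, the elf, the knight]

Yes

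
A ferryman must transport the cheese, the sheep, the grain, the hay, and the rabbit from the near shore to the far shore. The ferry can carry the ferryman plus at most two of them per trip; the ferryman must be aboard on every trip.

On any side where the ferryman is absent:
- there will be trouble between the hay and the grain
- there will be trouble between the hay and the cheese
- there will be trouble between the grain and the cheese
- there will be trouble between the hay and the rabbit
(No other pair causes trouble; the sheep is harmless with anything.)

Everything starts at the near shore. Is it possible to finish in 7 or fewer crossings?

Yes — this plan uses 7 crossings (≤ 7):
1. Ferryman goes to the far shore with the cheese and the hay.
2. Ferryman goes back to the near shore with the cheese.
3. Ferryman goes to the far shore with the cheese and the sheep.
4. Ferryman goes back to the near shore with the cheese.
5. Ferryman goes to the far shore with the cheese and the rabbit.
6. Ferryman goes back to the near shore with the hay.
7. Ferryman goes to the far shore with the grain and the hay.

Yes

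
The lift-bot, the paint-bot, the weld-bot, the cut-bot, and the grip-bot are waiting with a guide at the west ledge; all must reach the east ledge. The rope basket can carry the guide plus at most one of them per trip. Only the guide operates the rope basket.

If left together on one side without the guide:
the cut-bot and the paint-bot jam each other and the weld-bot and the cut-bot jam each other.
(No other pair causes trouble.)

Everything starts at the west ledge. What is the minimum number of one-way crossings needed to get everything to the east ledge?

Counting alone: the guide can take at most 1 across per trip to the east ledge, so moving all 5 needs at least 5 loaded trips out, with a return between consecutive ones — at least 9 crossings.
The safety rule pushes this higher. Following every safe sequence of crossings, the most of the 5 that can be at the east ledge as the rope basket arrives there on crossing 9 is 4 — never all 5.
So no plan with fewer than 11 crossings exists, and this one achieves 11:
1. Guide goes to the east ledge with the cut-bot.  [the west ledge: the grip-bot, the lift-bot, the paint-bot, the weld-bot | the east ledge: the cut-bot]
2. Guide goes back to the west ledge alone.  [the west ledge: the grip-bot, the lift-bot, the paint-bot, the weld-bot | the east ledge: the cut-bot]
3. Guide goes to the east ledge with the lift-bot.  [the west ledge: the grip-bot, the paint-bot, the weld-bot | the east ledge: the cut-bot, the lift-bot]
4. Guide goes back to the west ledge alone.  [the west ledge: the grip-bot, the paint-bot, the weld-bot | the east ledge: the cut-bot, the lift-bot]
5. Guide goes to the east ledge with the paint-bot.  [the west ledge: the grip-bot, the weld-bot | the east ledge: the cut-bot, the lift-bot, the paint-bot]
6. Guide goes back to the west ledge with the cut-bot.  [the west ledge: the cut-bot, the grip-bot, the weld-bot | the east ledge: the lift-bot, the paint-bot]
7. Guide goes to the east ledge with the weld-bot.  [the west ledge: the cut-bot, the grip-bot | the east ledge: the lift-bot, the paint-bot, the weld-bot]
8. Guide goes back to the west ledge alone.  [the west ledge: the cut-bot, the grip-bot | the east ledge: the lift-bot, the paint-bot, the weld-bot]
9. Guide goes to the east ledge with the grip-bot.  [the west ledge: the cut-bot | the east ledge: the grip-bot, the lift-bot, the paint-bot, the weld-bot]
10. Guide goes back to the west ledge alone.  [the west ledge: the cut-bot | the east ledge: the grip-bot, the lift-bot, the paint-bot, the weld-bot]
11. Guide goes to the east ledge with the cut-bot.  [the west ledge: — | the east ledge: the cut-bot, the grip-bot, the lift-bot, the paint-bot, the weld-bot]

11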